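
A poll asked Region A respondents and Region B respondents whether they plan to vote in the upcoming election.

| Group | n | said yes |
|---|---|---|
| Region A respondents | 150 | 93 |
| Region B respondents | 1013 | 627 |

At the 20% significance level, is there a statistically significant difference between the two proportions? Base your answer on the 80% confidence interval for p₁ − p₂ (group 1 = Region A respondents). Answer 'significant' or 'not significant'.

not significant

Sample proportions: 93/150 = 0.6200, 627/1013 = 0.6190.
Each SE is √(p̂(1−p̂)/n): √(0.6200·0.3800/150) = 0.03963 and √(0.6190·0.3810/1013) = 0.01526.
SE(p̂₁ − p̂₂) = √(SE₁² + SE₂²) = √(0.0015705369 + 0.0002328676) = 0.04247, since the two samples are independent.
At 80% confidence z* = 1.282; margin = 1.282 × 0.04247 = 0.05445.
The difference is 0.6200 − 0.6190 = 0.0010, so the interval is 0.0010 ± 0.05445 = (-0.05345, 0.05545).
The interval (-0.05345, 0.05545) contains 0, so the difference is not significant.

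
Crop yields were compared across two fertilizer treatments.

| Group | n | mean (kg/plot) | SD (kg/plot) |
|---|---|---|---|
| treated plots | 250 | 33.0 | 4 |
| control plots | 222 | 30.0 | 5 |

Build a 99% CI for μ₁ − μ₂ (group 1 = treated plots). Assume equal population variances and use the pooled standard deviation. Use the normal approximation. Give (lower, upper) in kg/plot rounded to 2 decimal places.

(1.93, 4.07)

Pooled variance s_p² = [249·4² + 221·5²] / (250+222−2) = 20.2319, so s_p = 4.4980.
SE_diff = s_p·√(1/n₁ + 1/n₂) = 4.4980·√(1/250 + 1/222) = 0.4148.
z* = 2.576; margin = 2.576 × 0.4148 = 1.0685.
Difference = 33.0 − 30.0 = 3.0000.
3.0000 ± 1.0685 → (1.93, 4.07).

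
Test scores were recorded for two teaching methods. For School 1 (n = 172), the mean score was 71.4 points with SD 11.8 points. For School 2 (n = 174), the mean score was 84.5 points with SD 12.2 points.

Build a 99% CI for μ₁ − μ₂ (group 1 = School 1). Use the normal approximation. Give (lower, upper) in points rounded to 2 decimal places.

Per-group SEs: s₁/√n₁ = 11.8/√172 = 0.8997, s₂/√n₂ = 12.2/√174 = 0.9249.
Unpooled SE of the difference: √(0.80946009 + 0.85544001) = 1.2903.
Margin of error = z* · SE = 2.576 × 1.2903 = 3.3238.
x̄₁ − x̄₂ = 71.4 − 84.5 = -13.1000.
CI: -13.1000 ± 3.3238 = (-16.42, -9.78).

(-16.42, -9.78)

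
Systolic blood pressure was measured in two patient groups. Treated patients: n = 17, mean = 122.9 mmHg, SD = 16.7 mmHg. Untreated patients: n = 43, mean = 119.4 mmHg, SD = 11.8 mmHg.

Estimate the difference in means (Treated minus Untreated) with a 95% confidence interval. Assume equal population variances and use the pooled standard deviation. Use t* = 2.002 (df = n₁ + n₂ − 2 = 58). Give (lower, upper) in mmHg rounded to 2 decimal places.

(-4.15, 11.15)

s_p = √[((n₁−1)s₁² + (n₂−1)s₂²)/(n₁+n₂−2)] = √[(16·16.7² + 42·11.8²)/58] = 13.3328.
SE = 13.3328·√(1/17 + 1/43) = 3.8198.
With t* = 2.002, margin = 2.002 × 3.8198 = 7.6472.
x̄₁ − x̄₂ = 122.9 − 119.4 = 3.5000; interval 3.5000 ± 7.6472 = (-4.15, 11.15).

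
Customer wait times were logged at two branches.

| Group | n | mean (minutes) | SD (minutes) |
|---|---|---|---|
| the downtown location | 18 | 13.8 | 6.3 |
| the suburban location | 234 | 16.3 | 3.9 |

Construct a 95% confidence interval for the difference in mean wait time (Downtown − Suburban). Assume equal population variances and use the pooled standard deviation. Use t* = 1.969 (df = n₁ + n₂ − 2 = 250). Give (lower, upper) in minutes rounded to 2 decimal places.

(-4.48, -0.52)

Pooled variance s_p² = [17·6.3² + 233·3.9²] / (18+234−2) = 16.8746, so s_p = 4.1079.
SE_diff = s_p·√(1/n₁ + 1/n₂) = 4.1079·√(1/18 + 1/234) = 1.0048.
t* = 1.969; margin = 1.969 × 1.0048 = 1.9785.
Difference = 13.8 − 16.3 = -2.5000.
-2.5000 ± 1.9785 → (-4.48, -0.52).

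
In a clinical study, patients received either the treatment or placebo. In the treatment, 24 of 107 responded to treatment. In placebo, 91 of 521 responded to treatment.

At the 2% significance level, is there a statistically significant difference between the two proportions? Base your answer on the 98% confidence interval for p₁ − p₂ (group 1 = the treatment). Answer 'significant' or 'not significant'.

First, p̂₁ = 24/107 = 0.2243; p̂₂ = 91/521 = 0.1747.
The two standard errors are √(0.2243×0.7757/107) = 0.04032 and √(0.1747×0.8253/521) = 0.01664.
Because the samples are independent, SE_diff = √(0.04032² + 0.01664²) = 0.04362.
Using z* = 2.326 for 98%, ME = 2.326 × 0.04362 = 0.10146.
p̂₁ − p̂₂ = 0.0496; interval 0.0496 ± 0.10146 gives (-0.05186, 0.15106).
The interval (-0.05186, 0.15106) contains 0, so the difference is not significant.

not significant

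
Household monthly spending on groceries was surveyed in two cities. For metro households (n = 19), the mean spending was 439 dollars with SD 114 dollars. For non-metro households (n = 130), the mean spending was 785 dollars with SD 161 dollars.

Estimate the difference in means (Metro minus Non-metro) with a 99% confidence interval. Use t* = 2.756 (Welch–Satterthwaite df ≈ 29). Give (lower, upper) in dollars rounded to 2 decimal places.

(-427.91, -264.09)

Standard errors of each mean: 114/√19 = 26.1534 and 161/√130 = 14.1206.
SE(x̄₁ − x̄₂) = √(26.1534² + 14.1206²) = 29.7219 for independent samples with unequal variances.
With t* = 2.756, the margin is 2.756 × 29.7219 = 81.9136.
x̄₁ − x̄₂ = 439 − 785 = -346.0000; the interval is -346.0000 ± 81.9136 = (-427.91, -264.09).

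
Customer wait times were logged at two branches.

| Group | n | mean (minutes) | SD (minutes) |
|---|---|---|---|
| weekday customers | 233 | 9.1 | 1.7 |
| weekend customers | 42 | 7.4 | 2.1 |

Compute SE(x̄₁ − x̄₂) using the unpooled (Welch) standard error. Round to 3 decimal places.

SE₁ = s₁/√n₁ = 1.7/√233 = 0.1114; SE₂ = 2.1/√42 = 0.3240.
Independent samples, unequal variances: SE_diff = √(SE₁² + SE₂²) = √(0.01240996 + 0.104976) = 0.3426.

0.343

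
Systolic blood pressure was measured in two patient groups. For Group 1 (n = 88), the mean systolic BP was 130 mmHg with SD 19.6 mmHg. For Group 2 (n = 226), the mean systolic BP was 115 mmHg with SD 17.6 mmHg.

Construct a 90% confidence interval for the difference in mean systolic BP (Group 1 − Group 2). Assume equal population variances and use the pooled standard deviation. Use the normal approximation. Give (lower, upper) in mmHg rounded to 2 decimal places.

Pooled variance s_p² = [87·19.6² + 225·17.6²] / (88+226−2) = 330.5062, so s_p = 18.1798.
SE_diff = s_p·√(1/n₁ + 1/n₂) = 18.1798·√(1/88 + 1/226) = 2.2843.
z* = 1.645; margin = 1.645 × 2.2843 = 3.7577.
Difference = 130 − 115 = 15.0000.
15.0000 ± 3.7577 → (11.24, 18.76).

(11.24, 18.76)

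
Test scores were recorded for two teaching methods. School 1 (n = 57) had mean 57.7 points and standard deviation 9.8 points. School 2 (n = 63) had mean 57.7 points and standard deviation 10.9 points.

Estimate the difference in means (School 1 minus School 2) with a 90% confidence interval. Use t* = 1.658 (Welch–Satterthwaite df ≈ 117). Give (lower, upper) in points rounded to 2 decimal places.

Per-group SEs: s₁/√n₁ = 9.8/√57 = 1.2980, s₂/√n₂ = 10.9/√63 = 1.3733.
Unpooled SE of the difference: √(1.684804 + 1.88595289) = 1.8896.
Margin of error = t* · SE = 1.658 × 1.8896 = 3.1330.
x̄₁ − x̄₂ = 57.7 − 57.7 = 0.0000.
CI: 0.0000 ± 3.1330 = (-3.13, 3.13).

(-3.13, 3.13)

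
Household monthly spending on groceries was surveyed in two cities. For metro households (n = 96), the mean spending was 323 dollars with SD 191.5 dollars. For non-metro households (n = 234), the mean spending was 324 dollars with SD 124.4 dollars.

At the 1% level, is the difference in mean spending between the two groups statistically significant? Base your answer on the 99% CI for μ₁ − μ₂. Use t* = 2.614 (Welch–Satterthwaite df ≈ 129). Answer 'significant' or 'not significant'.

not significant

Standard errors of each mean: 191.5/√96 = 19.5449 and 124.4/√234 = 8.1323.
SE(x̄₁ − x̄₂) = √(19.5449² + 8.1323²) = 21.1693 for independent samples with unequal variances.
With t* = 2.614, the margin is 2.614 × 21.1693 = 55.3366.
x̄₁ − x̄₂ = 323 − 324 = -1.0000; the interval is -1.0000 ± 55.3366 = (-56.3366, 54.3366).
The interval (-56.3366, 54.3366) contains 0, so the difference is not significant.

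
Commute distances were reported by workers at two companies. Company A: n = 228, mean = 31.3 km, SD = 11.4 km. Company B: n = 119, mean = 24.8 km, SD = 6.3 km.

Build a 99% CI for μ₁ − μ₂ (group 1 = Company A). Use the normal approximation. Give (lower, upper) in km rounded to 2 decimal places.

SE₁ = s₁/√n₁ = 11.4/√228 = 0.7550; SE₂ = 6.3/√119 = 0.5775.
Independent samples, unequal variances: SE_diff = √(SE₁² + SE₂²) = √(0.570025 + 0.33350625) = 0.9505.
z* = 2.576, so margin of error = 2.576 × 0.9505 = 2.4485.
Difference in means = 31.3 − 24.8 = 6.5000.
6.5000 ± 2.4485 → (4.05, 8.95).

(4.05, 8.95)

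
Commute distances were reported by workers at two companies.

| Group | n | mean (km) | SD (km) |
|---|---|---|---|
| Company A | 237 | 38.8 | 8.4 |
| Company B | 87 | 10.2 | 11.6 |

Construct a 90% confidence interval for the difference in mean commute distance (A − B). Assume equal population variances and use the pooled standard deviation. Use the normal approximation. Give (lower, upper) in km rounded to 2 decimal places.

Pooled variance s_p² = [236·8.4² + 86·11.6²] / (237+87−2) = 87.6532, so s_p = 9.3623.
SE_diff = s_p·√(1/n₁ + 1/n₂) = 9.3623·√(1/237 + 1/87) = 1.1736.
z* = 1.645; margin = 1.645 × 1.1736 = 1.9306.
Difference = 38.8 − 10.2 = 28.6000.
28.6000 ± 1.9306 → (26.67, 30.53).

(26.67, 30.53)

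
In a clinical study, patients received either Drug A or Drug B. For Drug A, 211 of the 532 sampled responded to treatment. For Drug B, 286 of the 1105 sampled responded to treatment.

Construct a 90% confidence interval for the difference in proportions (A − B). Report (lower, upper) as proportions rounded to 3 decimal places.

(0.097, 0.179)

Sample proportions: 211/532 = 0.3966, 286/1105 = 0.2588.
Each SE is √(p̂(1−p̂)/n): √(0.3966·0.6034/532) = 0.02121 and √(0.2588·0.7412/1105) = 0.01318.
SE(p̂₁ − p̂₂) = √(SE₁² + SE₂²) = √(0.0004498641 + 0.0001737124) = 0.02497, since the two samples are independent.
At 90% confidence z* = 1.645; margin = 1.645 × 0.02497 = 0.04108.
The difference is 0.3966 − 0.2588 = 0.1378, so the interval is 0.1378 ± 0.04108 = (0.097, 0.179).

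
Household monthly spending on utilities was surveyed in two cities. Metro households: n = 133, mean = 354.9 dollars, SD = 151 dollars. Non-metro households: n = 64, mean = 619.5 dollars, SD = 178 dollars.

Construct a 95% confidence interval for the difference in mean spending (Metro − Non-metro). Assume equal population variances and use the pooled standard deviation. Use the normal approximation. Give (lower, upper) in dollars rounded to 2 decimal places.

s_p = √[((n₁−1)s₁² + (n₂−1)s₂²)/(n₁+n₂−2)] = √[(132·151² + 63·178²)/195] = 160.2214.
SE = 160.2214·√(1/133 + 1/64) = 24.3746.
With z* = 1.960, margin = 1.960 × 24.3746 = 47.7742.
x̄₁ − x̄₂ = 354.9 − 619.5 = -264.6000; interval -264.6000 ± 47.7742 = (-312.37, -216.83).

(-312.37, -216.83)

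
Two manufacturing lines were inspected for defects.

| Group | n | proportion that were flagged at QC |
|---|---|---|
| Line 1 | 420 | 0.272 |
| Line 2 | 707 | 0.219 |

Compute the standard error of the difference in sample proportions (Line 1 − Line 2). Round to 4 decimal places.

0.0267

The two standard errors are √(0.2720×0.7280/420) = 0.02171 and √(0.2190×0.7810/707) = 0.01555.
Because the samples are independent, SE_diff = √(0.02171² + 0.01555²) = 0.02670.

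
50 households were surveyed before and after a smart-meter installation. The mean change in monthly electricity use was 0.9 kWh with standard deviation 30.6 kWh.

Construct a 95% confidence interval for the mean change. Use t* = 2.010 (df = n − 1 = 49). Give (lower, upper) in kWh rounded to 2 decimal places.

This is a matched-pairs design, so SE = s_d/√n = 30.6/√50 = 4.3275.
Margin = 2.010 × 4.3275 = 8.6983; the interval is 0.9 ± 8.6983 = (-7.80, 9.60).

(-7.80, 9.60)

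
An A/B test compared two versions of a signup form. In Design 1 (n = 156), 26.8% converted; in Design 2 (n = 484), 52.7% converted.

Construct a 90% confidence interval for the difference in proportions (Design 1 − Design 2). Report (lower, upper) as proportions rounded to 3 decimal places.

Each SE is √(p̂(1−p̂)/n): √(0.2680·0.7320/156) = 0.03546 and √(0.5270·0.4730/484) = 0.02269.
SE(p̂₁ − p̂₂) = √(SE₁² + SE₂²) = √(0.0012574116 + 0.0005148361) = 0.04210, since the two samples are independent.
At 90% confidence z* = 1.645; margin = 1.645 × 0.04210 = 0.06925.
The difference is 0.2680 − 0.5270 = -0.2590, so the interval is -0.2590 ± 0.06925 = (-0.328, -0.190).

(-0.328, -0.190)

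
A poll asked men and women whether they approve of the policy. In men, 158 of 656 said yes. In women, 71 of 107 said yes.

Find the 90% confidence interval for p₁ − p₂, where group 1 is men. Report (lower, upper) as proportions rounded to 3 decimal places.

(-0.503, -0.343)

First, p̂₁ = 158/656 = 0.2409; p̂₂ = 71/107 = 0.6636.
The two standard errors are √(0.2409×0.7591/656) = 0.01670 and √(0.6636×0.3364/107) = 0.04568.
Because the samples are independent, SE_diff = √(0.01670² + 0.04568²) = 0.04864.
Using z* = 1.645 for 90%, ME = 1.645 × 0.04864 = 0.08001.
p̂₁ − p̂₂ = -0.4227; interval -0.4227 ± 0.08001 gives (-0.503, -0.343).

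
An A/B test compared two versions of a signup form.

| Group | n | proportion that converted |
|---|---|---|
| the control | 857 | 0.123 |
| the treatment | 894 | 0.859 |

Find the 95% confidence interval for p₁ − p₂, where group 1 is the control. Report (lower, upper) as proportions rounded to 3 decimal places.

(-0.768, -0.704)

Each SE is √(p̂(1−p̂)/n): √(0.1230·0.8770/857) = 0.01122 and √(0.8590·0.1410/894) = 0.01164.
SE(p̂₁ − p̂₂) = √(SE₁² + SE₂²) = √(0.0001258884 + 0.0001354896) = 0.01617, since the two samples are independent.
At 95% confidence z* = 1.960; margin = 1.960 × 0.01617 = 0.03169.
The difference is 0.1230 − 0.8590 = -0.7360, so the interval is -0.7360 ± 0.03169 = (-0.768, -0.704).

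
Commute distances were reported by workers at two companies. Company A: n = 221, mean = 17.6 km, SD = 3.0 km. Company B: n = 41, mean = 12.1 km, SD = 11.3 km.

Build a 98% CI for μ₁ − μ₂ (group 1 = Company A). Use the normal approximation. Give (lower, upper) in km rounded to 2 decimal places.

Standard errors of each mean: 3.0/√221 = 0.2018 and 11.3/√41 = 1.7648.
SE(x̄₁ − x̄₂) = √(0.2018² + 1.7648²) = 1.7763 for independent samples with unequal variances.
With z* = 2.326, the margin is 2.326 × 1.7763 = 4.1317.
x̄₁ − x̄₂ = 17.6 − 12.1 = 5.5000; the interval is 5.5000 ± 4.1317 = (1.37, 9.63).

(1.37, 9.63)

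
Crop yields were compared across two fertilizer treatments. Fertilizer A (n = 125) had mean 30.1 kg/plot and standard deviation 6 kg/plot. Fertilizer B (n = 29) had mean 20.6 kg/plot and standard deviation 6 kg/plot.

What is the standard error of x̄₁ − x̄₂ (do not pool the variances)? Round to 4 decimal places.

1.2367

Per-group SEs: s₁/√n₁ = 6/√125 = 0.5367, s₂/√n₂ = 6/√29 = 1.1142.
Unpooled SE of the difference: √(0.28804689 + 1.24144164) = 1.2367.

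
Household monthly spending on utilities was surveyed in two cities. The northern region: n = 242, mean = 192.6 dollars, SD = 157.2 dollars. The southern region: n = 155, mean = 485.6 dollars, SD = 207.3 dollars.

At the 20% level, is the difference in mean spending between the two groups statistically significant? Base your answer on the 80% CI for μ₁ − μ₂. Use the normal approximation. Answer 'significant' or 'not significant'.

significant

SE₁ = s₁/√n₁ = 157.2/√242 = 10.1052; SE₂ = 207.3/√155 = 16.6507.
Independent samples, unequal variances: SE_diff = √(SE₁² + SE₂²) = √(102.11506704 + 277.24581049) = 19.4772.
z* = 1.282, so margin of error = 1.282 × 19.4772 = 24.9698.
Difference in means = 192.6 − 485.6 = -293.0000.
-293.0000 ± 24.9698 → (-317.9698, -268.0302).
The interval (-317.9698, -268.0302) does not contain 0, so the difference is significant.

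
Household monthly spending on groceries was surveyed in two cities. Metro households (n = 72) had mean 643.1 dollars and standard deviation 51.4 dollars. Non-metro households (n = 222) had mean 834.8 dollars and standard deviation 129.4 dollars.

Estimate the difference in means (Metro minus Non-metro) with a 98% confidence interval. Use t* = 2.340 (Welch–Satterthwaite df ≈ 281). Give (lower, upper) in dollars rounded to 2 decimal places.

(-216.48, -166.92)

SE₁ = s₁/√n₁ = 51.4/√72 = 6.0575; SE₂ = 129.4/√222 = 8.6848.
Independent samples, unequal variances: SE_diff = √(SE₁² + SE₂²) = √(36.69330625 + 75.42575104) = 10.5886.
t* = 2.340, so margin of error = 2.340 × 10.5886 = 24.7773.
Difference in means = 643.1 − 834.8 = -191.7000.
-191.7000 ± 24.7773 → (-216.48, -166.92).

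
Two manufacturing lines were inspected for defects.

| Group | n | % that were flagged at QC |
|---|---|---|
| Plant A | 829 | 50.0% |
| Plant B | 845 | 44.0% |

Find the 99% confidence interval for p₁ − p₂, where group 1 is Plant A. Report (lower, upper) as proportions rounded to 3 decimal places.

The two standard errors are √(0.5000×0.5000/829) = 0.01737 and √(0.4400×0.5600/845) = 0.01708.
Because the samples are independent, SE_diff = √(0.01737² + 0.01708²) = 0.02436.
Using z* = 2.576 for 99%, ME = 2.576 × 0.02436 = 0.06275.
p̂₁ − p̂₂ = 0.0600; interval 0.0600 ± 0.06275 gives (-0.003, 0.123).

(-0.003, 0.123)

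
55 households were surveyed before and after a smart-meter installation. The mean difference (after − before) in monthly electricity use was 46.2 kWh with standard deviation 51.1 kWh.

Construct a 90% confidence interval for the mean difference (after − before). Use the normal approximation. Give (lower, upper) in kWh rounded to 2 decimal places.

This is a matched-pairs design, so SE = s_d/√n = 51.1/√55 = 6.8903.
Margin = 1.645 × 6.8903 = 11.3345; the interval is 46.2 ± 11.3345 = (34.87, 57.53).

(34.87, 57.53)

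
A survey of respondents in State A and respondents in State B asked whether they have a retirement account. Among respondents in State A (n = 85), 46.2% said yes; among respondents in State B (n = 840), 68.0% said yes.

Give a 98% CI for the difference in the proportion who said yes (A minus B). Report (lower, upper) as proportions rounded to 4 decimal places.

SE₁ = √(p̂₁(1−p̂₁)/n₁) = √(0.4620·0.5380/85) = 0.05408; SE₂ = √(0.6800·0.3200/840) = 0.01609.
Independent samples: SE of the difference = √(SE₁² + SE₂²) = √(0.0029246464 + 0.0002588881) = 0.05642.
z* for 98% confidence is 2.326, so the margin of error is 2.326 × 0.05642 = 0.13123.
Point estimate p̂₁ − p̂₂ = 0.4620 − 0.6800 = -0.2180.
-0.2180 ± 0.13123 → (-0.3492, -0.0868).

(-0.3492, -0.0868)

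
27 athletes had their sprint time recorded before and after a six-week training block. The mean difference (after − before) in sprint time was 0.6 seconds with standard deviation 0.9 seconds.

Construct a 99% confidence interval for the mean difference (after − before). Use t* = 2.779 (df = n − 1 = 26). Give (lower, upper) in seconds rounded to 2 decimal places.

(0.12, 1.08)

Paired design: SE = s_d/√n = 0.9/√27 = 0.1732.
t* = 2.779; margin of error = 2.779 × 0.1732 = 0.4813.
0.6 ± 0.4813 → (0.12, 1.08).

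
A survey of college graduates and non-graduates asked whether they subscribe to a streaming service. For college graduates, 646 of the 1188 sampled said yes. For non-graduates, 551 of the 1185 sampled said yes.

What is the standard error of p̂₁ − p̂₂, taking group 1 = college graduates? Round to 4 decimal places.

0.0205

First, p̂₁ = 646/1188 = 0.5438; p̂₂ = 551/1185 = 0.4650.
The two standard errors are √(0.5438×0.4562/1188) = 0.01445 and √(0.4650×0.5350/1185) = 0.01449.
Because the samples are independent, SE_diff = √(0.01445² + 0.01449²) = 0.02046.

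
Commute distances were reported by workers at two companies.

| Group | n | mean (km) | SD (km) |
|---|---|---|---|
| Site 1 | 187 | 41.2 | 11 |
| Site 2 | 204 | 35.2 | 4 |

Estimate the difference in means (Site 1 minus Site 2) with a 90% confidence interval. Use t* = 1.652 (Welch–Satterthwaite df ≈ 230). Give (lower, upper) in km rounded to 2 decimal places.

(4.59, 7.41)

Per-group SEs: s₁/√n₁ = 11/√187 = 0.8044, s₂/√n₂ = 4/√204 = 0.2801.
Unpooled SE of the difference: √(0.64705936 + 0.07845601) = 0.8518.
Margin of error = t* · SE = 1.652 × 0.8518 = 1.4072.
x̄₁ − x̄₂ = 41.2 − 35.2 = 6.0000.
CI: 6.0000 ± 1.4072 = (4.59, 7.41).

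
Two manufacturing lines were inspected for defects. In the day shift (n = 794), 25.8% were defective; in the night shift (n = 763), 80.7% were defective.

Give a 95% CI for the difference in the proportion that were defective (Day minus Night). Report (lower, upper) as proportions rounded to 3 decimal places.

(-0.590, -0.508)

Each SE is √(p̂(1−p̂)/n): √(0.2580·0.7420/794) = 0.01553 and √(0.8070·0.1930/763) = 0.01429.
SE(p̂₁ − p̂₂) = √(SE₁² + SE₂²) = √(0.0002411809 + 0.0002042041) = 0.02110, since the two samples are independent.
At 95% confidence z* = 1.960; margin = 1.960 × 0.02110 = 0.04136.
The difference is 0.2580 − 0.8070 = -0.5490, so the interval is -0.5490 ± 0.04136 = (-0.590, -0.508).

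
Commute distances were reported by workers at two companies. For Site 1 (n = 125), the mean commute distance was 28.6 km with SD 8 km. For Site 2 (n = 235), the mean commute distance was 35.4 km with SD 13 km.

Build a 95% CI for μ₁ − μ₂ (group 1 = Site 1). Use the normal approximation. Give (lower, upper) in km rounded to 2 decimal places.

Per-group SEs: s₁/√n₁ = 8/√125 = 0.7155, s₂/√n₂ = 13/√235 = 0.8480.
Unpooled SE of the difference: √(0.51194025 + 0.719104) = 1.1095.
Margin of error = z* · SE = 1.960 × 1.1095 = 2.1746.
x̄₁ − x̄₂ = 28.6 − 35.4 = -6.8000.
CI: -6.8000 ± 2.1746 = (-8.97, -4.63).

(-8.97, -4.63)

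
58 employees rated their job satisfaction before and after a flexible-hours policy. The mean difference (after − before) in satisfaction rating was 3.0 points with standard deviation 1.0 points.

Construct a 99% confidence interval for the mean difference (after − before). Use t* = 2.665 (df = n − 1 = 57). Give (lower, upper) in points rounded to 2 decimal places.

(2.65, 3.35)

This is a matched-pairs design, so SE = s_d/√n = 1.0/√58 = 0.1313.
Margin = 2.665 × 0.1313 = 0.3499; the interval is 3.0 ± 0.3499 = (2.65, 3.35).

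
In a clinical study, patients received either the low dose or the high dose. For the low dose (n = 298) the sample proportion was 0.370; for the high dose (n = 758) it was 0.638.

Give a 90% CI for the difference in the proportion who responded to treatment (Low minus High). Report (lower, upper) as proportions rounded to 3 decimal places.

(-0.322, -0.214)

SE₁ = √(p̂₁(1−p̂₁)/n₁) = √(0.3700·0.6300/298) = 0.02797; SE₂ = √(0.6380·0.3620/758) = 0.01746.
Independent samples: SE of the difference = √(SE₁² + SE₂²) = √(0.0007823209 + 0.0003048516) = 0.03297.
z* for 90% confidence is 1.645, so the margin of error is 1.645 × 0.03297 = 0.05424.
Point estimate p̂₁ − p̂₂ = 0.3700 − 0.6380 = -0.2680.
-0.2680 ± 0.05424 → (-0.322, -0.214).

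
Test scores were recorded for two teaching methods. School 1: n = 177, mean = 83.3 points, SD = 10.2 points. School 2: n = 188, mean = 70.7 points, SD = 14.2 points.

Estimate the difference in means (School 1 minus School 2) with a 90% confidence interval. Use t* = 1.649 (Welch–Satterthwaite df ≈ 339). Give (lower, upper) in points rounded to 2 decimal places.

Standard errors of each mean: 10.2/√177 = 0.7667 and 14.2/√188 = 1.0356.
SE(x̄₁ − x̄₂) = √(0.7667² + 1.0356²) = 1.2885 for independent samples with unequal variances.
With t* = 1.649, the margin is 1.649 × 1.2885 = 2.1247.
x̄₁ − x̄₂ = 83.3 − 70.7 = 12.6000; the interval is 12.6000 ± 2.1247 = (10.48, 14.72).

(10.48, 14.72)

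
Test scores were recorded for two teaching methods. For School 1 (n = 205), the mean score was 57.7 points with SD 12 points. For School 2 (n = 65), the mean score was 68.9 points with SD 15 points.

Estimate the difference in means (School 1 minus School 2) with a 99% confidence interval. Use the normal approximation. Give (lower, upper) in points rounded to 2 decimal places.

(-16.46, -5.94)

Standard errors of each mean: 12/√205 = 0.8381 and 15/√65 = 1.8605.
SE(x̄₁ − x̄₂) = √(0.8381² + 1.8605²) = 2.0406 for independent samples with unequal variances.
With z* = 2.576, the margin is 2.576 × 2.0406 = 5.2566.
x̄₁ − x̄₂ = 57.7 − 68.9 = -11.2000; the interval is -11.2000 ± 5.2566 = (-16.46, -5.94).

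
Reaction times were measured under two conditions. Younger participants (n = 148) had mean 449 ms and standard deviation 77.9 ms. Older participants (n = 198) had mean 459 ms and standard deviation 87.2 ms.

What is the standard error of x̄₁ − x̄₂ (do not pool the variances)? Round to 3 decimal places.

8.911

Standard errors of each mean: 77.9/√148 = 6.4033 and 87.2/√198 = 6.1970.
SE(x̄₁ − x̄₂) = √(6.4033² + 6.1970²) = 8.9110 for independent samples with unequal variances.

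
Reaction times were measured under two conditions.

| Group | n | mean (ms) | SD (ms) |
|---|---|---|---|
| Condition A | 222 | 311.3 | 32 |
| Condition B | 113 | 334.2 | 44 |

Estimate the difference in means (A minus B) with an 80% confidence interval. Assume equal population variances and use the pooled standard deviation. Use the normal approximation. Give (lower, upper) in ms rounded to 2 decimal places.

(-28.30, -17.50)

s_p = √[((n₁−1)s₁² + (n₂−1)s₂²)/(n₁+n₂−2)] = √[(221·32² + 112·44²)/333] = 36.4793.
SE = 36.4793·√(1/222 + 1/113) = 4.2155.
With z* = 1.282, margin = 1.282 × 4.2155 = 5.4043.
x̄₁ − x̄₂ = 311.3 − 334.2 = -22.9000; interval -22.9000 ± 5.4043 = (-28.30, -17.50).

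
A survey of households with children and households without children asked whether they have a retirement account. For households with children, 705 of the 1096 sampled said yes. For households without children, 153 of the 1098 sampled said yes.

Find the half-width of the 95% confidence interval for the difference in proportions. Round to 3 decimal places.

p̂₁ = 705/1096 = 0.6432 and p̂₂ = 153/1098 = 0.1393.
SE₁ = √(p̂₁(1−p̂₁)/n₁) = √(0.6432·0.3568/1096) = 0.01447; SE₂ = √(0.1393·0.8607/1098) = 0.01045.
Independent samples: SE of the difference = √(SE₁² + SE₂²) = √(0.0002093809 + 0.0001092025) = 0.01785.
z* for 95% confidence is 1.960, so the margin of error is 1.960 × 0.01785 = 0.03499.

0.035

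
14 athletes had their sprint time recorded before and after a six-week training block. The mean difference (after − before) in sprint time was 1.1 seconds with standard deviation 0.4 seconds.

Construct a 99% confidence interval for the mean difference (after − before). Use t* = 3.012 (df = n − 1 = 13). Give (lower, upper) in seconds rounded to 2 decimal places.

Paired design: SE = s_d/√n = 0.4/√14 = 0.1069.
t* = 3.012; margin of error = 3.012 × 0.1069 = 0.3220.
1.1 ± 0.3220 → (0.78, 1.42).

(0.78, 1.42)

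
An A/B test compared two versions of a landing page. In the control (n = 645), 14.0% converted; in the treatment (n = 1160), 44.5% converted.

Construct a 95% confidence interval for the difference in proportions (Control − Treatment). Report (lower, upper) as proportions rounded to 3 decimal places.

The two standard errors are √(0.1400×0.8600/645) = 0.01366 and √(0.4450×0.5550/1160) = 0.01459.
Because the samples are independent, SE_diff = √(0.01366² + 0.01459²) = 0.01999.
Using z* = 1.960 for 95%, ME = 1.960 × 0.01999 = 0.03918.
p̂₁ − p̂₂ = -0.3050; interval -0.3050 ± 0.03918 gives (-0.344, -0.266).

(-0.344, -0.266)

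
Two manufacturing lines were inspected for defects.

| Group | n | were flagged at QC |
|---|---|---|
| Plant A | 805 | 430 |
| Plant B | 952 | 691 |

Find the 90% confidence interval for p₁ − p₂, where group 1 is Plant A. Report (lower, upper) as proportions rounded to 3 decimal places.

(-0.229, -0.154)

Sample proportions: 430/805 = 0.5342, 691/952 = 0.7258.
Each SE is √(p̂(1−p̂)/n): √(0.5342·0.4658/805) = 0.01758 and √(0.7258·0.2742/952) = 0.01446.
SE(p̂₁ − p̂₂) = √(SE₁² + SE₂²) = √(0.0003090564 + 0.0002090916) = 0.02276, since the two samples are independent.
At 90% confidence z* = 1.645; margin = 1.645 × 0.02276 = 0.03744.
The difference is 0.5342 − 0.7258 = -0.1916, so the interval is -0.1916 ± 0.03744 = (-0.229, -0.154).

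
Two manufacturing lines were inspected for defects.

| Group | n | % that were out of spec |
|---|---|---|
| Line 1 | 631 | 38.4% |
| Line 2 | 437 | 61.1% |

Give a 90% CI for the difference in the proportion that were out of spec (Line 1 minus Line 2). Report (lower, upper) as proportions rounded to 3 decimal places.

(-0.277, -0.177)

The two standard errors are √(0.3840×0.6160/631) = 0.01936 and √(0.6110×0.3890/437) = 0.02332.
Because the samples are independent, SE_diff = √(0.01936² + 0.02332²) = 0.03031.
Using z* = 1.645 for 90%, ME = 1.645 × 0.03031 = 0.04986.
p̂₁ − p̂₂ = -0.2270; interval -0.2270 ± 0.04986 gives (-0.277, -0.177).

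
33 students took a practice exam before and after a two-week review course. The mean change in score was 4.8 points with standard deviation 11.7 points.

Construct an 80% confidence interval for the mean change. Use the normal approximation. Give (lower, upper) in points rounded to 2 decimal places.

(2.19, 7.41)

Paired design: SE = s_d/√n = 11.7/√33 = 2.0367.
z* = 1.282; margin of error = 1.282 × 2.0367 = 2.6110.
4.8 ± 2.6110 → (2.19, 7.41).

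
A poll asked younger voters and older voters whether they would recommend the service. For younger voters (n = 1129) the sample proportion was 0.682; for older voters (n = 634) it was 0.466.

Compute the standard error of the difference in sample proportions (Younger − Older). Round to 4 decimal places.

SE₁ = √(p̂₁(1−p̂₁)/n₁) = √(0.6820·0.3180/1129) = 0.01386; SE₂ = √(0.4660·0.5340/634) = 0.01981.
Independent samples: SE of the difference = √(SE₁² + SE₂²) = √(0.0001920996 + 0.0003924361) = 0.02418.

0.0242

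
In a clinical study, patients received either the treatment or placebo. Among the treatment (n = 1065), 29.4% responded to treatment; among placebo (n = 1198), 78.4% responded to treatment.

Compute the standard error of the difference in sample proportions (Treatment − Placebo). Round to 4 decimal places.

0.0183

The two standard errors are √(0.2940×0.7060/1065) = 0.01396 and √(0.7840×0.2160/1198) = 0.01189.
Because the samples are independent, SE_diff = √(0.01396² + 0.01189²) = 0.01834.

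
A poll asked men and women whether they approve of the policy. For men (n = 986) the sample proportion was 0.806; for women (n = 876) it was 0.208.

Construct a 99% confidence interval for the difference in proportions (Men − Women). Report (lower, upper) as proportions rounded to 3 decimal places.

SE₁ = √(p̂₁(1−p̂₁)/n₁) = √(0.8060·0.1940/986) = 0.01259; SE₂ = √(0.2080·0.7920/876) = 0.01371.
Independent samples: SE of the difference = √(SE₁² + SE₂²) = √(0.0001585081 + 0.0001879641) = 0.01861.
z* for 99% confidence is 2.576, so the margin of error is 2.576 × 0.01861 = 0.04794.
Point estimate p̂₁ − p̂₂ = 0.8060 − 0.2080 = 0.5980.
0.5980 ± 0.04794 → (0.550, 0.646).

(0.550, 0.646)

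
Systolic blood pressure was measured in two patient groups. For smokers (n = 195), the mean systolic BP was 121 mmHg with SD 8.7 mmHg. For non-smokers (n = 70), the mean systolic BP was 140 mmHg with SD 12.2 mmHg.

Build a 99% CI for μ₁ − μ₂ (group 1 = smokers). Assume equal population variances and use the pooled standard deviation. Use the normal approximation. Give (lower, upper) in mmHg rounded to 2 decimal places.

Pooled variance s_p² = [194·8.7² + 69·12.2²] / (195+70−2) = 94.8814, so s_p = 9.7407.
SE_diff = s_p·√(1/n₁ + 1/n₂) = 9.7407·√(1/195 + 1/70) = 1.3572.
z* = 2.576; margin = 2.576 × 1.3572 = 3.4961.
Difference = 121 − 140 = -19.0000.
-19.0000 ± 3.4961 → (-22.50, -15.50).

(-22.50, -15.50)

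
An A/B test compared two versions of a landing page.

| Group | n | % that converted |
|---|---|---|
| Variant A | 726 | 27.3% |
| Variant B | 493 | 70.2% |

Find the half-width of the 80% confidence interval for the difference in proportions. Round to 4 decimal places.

0.0339

Each SE is √(p̂(1−p̂)/n): √(0.2730·0.7270/726) = 0.01653 and √(0.7020·0.2980/493) = 0.02060.
SE(p̂₁ − p̂₂) = √(SE₁² + SE₂²) = √(0.0002732409 + 0.00042436) = 0.02641, since the two samples are independent.
At 80% confidence z* = 1.282; margin = 1.282 × 0.02641 = 0.03386.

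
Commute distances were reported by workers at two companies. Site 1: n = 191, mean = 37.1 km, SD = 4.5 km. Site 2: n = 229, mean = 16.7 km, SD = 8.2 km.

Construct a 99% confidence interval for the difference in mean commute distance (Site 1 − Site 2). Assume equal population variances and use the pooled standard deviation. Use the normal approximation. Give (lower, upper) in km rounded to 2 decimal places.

(18.69, 22.11)

Pooled variance s_p² = [190·4.5² + 228·8.2²] / (191+229−2) = 45.8809, so s_p = 6.7735.
SE_diff = s_p·√(1/n₁ + 1/n₂) = 6.7735·√(1/191 + 1/229) = 0.6637.
z* = 2.576; margin = 2.576 × 0.6637 = 1.7097.
Difference = 37.1 − 16.7 = 20.4000.
20.4000 ± 1.7097 → (18.69, 22.11).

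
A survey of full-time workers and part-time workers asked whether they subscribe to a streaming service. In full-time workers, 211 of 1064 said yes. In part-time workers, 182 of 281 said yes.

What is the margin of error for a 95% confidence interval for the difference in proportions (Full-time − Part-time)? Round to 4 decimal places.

First, p̂₁ = 211/1064 = 0.1983; p̂₂ = 182/281 = 0.6477.
The two standard errors are √(0.1983×0.8017/1064) = 0.01222 and √(0.6477×0.3523/281) = 0.02850.
Because the samples are independent, SE_diff = √(0.01222² + 0.02850²) = 0.03101.
Using z* = 1.960 for 95%, ME = 1.960 × 0.03101 = 0.06078.

0.0608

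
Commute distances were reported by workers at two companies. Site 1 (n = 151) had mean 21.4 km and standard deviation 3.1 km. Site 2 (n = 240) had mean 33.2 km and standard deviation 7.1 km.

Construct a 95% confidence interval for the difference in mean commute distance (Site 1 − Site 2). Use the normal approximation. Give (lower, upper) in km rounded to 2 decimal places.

Per-group SEs: s₁/√n₁ = 3.1/√151 = 0.2523, s₂/√n₂ = 7.1/√240 = 0.4583.
Unpooled SE of the difference: √(0.06365529 + 0.21003889) = 0.5232.
Margin of error = z* · SE = 1.960 × 0.5232 = 1.0255.
x̄₁ − x̄₂ = 21.4 − 33.2 = -11.8000.
CI: -11.8000 ± 1.0255 = (-12.83, -10.77).

(-12.83, -10.77)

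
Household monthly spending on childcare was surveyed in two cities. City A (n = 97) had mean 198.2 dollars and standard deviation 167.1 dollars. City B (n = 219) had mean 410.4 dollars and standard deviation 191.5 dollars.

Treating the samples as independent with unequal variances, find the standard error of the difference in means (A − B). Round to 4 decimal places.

Standard errors of each mean: 167.1/√97 = 16.9664 and 191.5/√219 = 12.9404.
SE(x̄₁ − x̄₂) = √(16.9664² + 12.9404²) = 21.3381 for independent samples with unequal variances.

21.3381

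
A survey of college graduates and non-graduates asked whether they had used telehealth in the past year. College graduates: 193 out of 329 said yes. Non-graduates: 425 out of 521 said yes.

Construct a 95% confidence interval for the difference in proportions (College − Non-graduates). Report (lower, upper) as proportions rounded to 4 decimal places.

First, p̂₁ = 193/329 = 0.5866; p̂₂ = 425/521 = 0.8157.
The two standard errors are √(0.5866×0.4134/329) = 0.02715 and √(0.8157×0.1843/521) = 0.01699.
Because the samples are independent, SE_diff = √(0.02715² + 0.01699²) = 0.03203.
Using z* = 1.960 for 95%, ME = 1.960 × 0.03203 = 0.06278.
p̂₁ − p̂₂ = -0.2291; interval -0.2291 ± 0.06278 gives (-0.2919, -0.1663).

(-0.2919, -0.1663)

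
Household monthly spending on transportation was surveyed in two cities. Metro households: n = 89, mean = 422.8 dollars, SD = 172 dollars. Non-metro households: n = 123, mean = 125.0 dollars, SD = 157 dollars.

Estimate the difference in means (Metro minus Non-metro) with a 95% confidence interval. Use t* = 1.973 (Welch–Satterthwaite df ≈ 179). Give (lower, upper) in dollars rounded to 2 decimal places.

Standard errors of each mean: 172/√89 = 18.2320 and 157/√123 = 14.1562.
SE(x̄₁ − x̄₂) = √(18.2320² + 14.1562²) = 23.0825 for independent samples with unequal variances.
With t* = 1.973, the margin is 1.973 × 23.0825 = 45.5418.
x̄₁ − x̄₂ = 422.8 − 125.0 = 297.8000; the interval is 297.8000 ± 45.5418 = (252.26, 343.34).

(252.26, 343.34)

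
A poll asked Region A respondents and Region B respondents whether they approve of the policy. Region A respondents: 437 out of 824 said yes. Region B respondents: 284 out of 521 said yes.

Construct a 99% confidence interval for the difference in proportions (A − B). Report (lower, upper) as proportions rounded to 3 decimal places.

Sample proportions: 437/824 = 0.5303, 284/521 = 0.5451.
Each SE is √(p̂(1−p̂)/n): √(0.5303·0.4697/824) = 0.01739 and √(0.5451·0.4549/521) = 0.02182.
SE(p̂₁ − p̂₂) = √(SE₁² + SE₂²) = √(0.0003024121 + 0.0004761124) = 0.02790, since the two samples are independent.
At 99% confidence z* = 2.576; margin = 2.576 × 0.02790 = 0.07187.
The difference is 0.5303 − 0.5451 = -0.0148, so the interval is -0.0148 ± 0.07187 = (-0.087, 0.057).

(-0.087, 0.057)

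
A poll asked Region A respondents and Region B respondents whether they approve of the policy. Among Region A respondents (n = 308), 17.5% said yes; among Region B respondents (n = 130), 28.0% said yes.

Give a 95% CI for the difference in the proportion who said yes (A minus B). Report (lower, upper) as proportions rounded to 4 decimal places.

(-0.1931, -0.0169)

The two standard errors are √(0.1750×0.8250/308) = 0.02165 and √(0.2800×0.7200/130) = 0.03938.
Because the samples are independent, SE_diff = √(0.02165² + 0.03938²) = 0.04494.
Using z* = 1.960 for 95%, ME = 1.960 × 0.04494 = 0.08808.
p̂₁ − p̂₂ = -0.1050; interval -0.1050 ± 0.08808 gives (-0.1931, -0.0169).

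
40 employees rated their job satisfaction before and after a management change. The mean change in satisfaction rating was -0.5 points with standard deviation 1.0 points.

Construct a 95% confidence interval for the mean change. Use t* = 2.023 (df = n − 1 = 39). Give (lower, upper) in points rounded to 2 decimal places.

Paired design: SE = s_d/√n = 1.0/√40 = 0.1581.
t* = 2.023; margin of error = 2.023 × 0.1581 = 0.3198.
-0.5 ± 0.3198 → (-0.82, -0.18).

(-0.82, -0.18)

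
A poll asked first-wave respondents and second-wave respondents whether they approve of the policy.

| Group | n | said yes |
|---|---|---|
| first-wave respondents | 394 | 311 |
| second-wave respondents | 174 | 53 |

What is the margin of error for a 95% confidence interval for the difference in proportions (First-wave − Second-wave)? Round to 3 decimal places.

0.079

p̂₁ = 311/394 = 0.7893 and p̂₂ = 53/174 = 0.3046.
SE₁ = √(p̂₁(1−p̂₁)/n₁) = √(0.7893·0.2107/394) = 0.02054; SE₂ = √(0.3046·0.6954/174) = 0.03489.
Independent samples: SE of the difference = √(SE₁² + SE₂²) = √(0.0004218916 + 0.0012173121) = 0.04049.
z* for 95% confidence is 1.960, so the margin of error is 1.960 × 0.04049 = 0.07936.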